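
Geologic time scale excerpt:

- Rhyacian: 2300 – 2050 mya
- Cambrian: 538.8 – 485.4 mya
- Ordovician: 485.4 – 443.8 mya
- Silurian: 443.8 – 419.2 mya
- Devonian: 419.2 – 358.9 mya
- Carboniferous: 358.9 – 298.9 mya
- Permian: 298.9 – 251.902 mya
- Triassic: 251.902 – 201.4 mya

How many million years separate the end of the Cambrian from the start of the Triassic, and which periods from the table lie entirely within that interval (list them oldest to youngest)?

End of Cambrian = 485.4 Ma; start of Triassic = 251.902 Ma.
Gap = 485.4 − 251.902 = 233.498 Myr.
Periods wholly inside 485.4–251.902 Ma: Ordovician (485.4–443.8), Silurian (443.8–419.2), Devonian (419.2–358.9), Carboniferous (358.9–298.9), Permian (298.9–251.902).

233.498 million years; Ordovician, Silurian, Devonian, Carboniferous, Permian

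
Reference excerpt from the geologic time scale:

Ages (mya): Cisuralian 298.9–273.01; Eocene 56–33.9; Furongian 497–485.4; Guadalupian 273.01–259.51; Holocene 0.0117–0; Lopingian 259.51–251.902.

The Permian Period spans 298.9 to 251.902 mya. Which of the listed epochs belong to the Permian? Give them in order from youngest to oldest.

Epochs with both bounds inside 298.9–251.902 Ma: Lopingian (259.51–251.902), Guadalupian (273.01–259.51), Cisuralian (298.9–273.01).

Lopingian, Guadalupian, Cisuralian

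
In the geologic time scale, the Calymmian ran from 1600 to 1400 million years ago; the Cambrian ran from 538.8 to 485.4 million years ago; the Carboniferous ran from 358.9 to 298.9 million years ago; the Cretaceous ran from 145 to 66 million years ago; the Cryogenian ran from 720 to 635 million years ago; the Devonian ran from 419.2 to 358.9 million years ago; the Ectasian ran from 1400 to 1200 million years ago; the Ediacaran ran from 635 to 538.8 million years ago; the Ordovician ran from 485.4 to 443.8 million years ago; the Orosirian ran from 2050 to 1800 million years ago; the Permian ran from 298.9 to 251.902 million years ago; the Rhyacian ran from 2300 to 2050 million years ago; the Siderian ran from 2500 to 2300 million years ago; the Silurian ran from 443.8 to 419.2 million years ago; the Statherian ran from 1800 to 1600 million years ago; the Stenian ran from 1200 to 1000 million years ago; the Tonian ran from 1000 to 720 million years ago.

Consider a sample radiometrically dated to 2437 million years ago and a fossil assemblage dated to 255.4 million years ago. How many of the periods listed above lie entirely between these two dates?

14

The older date is 2437 Ma and the younger is 255.4 Ma.
Periods with start < 2437 and end > 255.4 Ma: Rhyacian (2300–2050), Orosirian (2050–1800), Statherian (1800–1600), Calymmian (1600–1400), Ectasian (1400–1200), Stenian (1200–1000), Tonian (1000–720), Cryogenian (720–635), Ediacaran (635–538.8), Cambrian (538.8–485.4), Ordovician (485.4–443.8), Silurian (443.8–419.2), Devonian (419.2–358.9), Carboniferous (358.9–298.9).
That is 14 complete periods.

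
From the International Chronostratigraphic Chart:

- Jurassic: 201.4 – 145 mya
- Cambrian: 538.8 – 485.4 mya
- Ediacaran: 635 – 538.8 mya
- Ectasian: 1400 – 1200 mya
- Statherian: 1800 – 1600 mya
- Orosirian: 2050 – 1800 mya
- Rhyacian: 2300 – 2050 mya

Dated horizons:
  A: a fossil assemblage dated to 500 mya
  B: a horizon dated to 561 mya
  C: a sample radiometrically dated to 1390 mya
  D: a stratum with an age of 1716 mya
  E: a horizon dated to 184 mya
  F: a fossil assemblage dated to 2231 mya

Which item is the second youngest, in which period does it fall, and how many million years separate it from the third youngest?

Sorted youngest-first by Ma: E (184), A (500), B (561), C (1390), D (1716), F (2231).
The second youngest is A at 500 Ma, which lies in 538.8–485.4 Ma: the Cambrian.
The third youngest is B at 561 Ma; separation = |500 − 561| = 61 Myr.

A, in the Cambrian; 61 million years to B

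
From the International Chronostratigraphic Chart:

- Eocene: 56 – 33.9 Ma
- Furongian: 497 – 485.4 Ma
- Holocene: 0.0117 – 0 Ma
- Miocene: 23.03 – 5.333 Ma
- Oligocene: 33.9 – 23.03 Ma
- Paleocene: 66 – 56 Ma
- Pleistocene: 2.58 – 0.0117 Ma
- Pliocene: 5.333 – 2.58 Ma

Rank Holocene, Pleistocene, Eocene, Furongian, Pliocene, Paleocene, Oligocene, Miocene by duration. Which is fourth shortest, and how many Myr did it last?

Paleocene, 10 million years

Durations: Holocene 0.0117; Pleistocene 2.5683; Eocene 22.1; Furongian 11.6; Pliocene 2.753; Paleocene 10; Oligocene 10.87; Miocene 17.697 Myr.
Sorted shortest-first: Holocene (0.0117), Pleistocene (2.5683), Pliocene (2.753), Paleocene (10), Oligocene (10.87), Furongian (11.6), Miocene (17.697), Eocene (22.1).
The fourth shortest is Paleocene at 10 Myr.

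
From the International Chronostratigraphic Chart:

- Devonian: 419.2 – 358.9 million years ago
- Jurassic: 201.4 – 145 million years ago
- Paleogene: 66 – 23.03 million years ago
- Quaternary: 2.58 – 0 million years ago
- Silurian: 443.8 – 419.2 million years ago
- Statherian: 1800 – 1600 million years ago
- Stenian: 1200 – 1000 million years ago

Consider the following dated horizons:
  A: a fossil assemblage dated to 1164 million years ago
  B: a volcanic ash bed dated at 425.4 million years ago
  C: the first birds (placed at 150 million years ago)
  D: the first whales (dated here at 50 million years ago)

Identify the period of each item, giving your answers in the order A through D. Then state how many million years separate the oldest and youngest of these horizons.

A — Stenian; B — Silurian; C — Jurassic; D — Paleogene; span 1114 million years

Match each age against the start–end ranges in the excerpt: A = 1164 Ma → Stenian (1200–1000); B = 425.4 Ma → Silurian (443.8–419.2); C = 150 Ma → Jurassic (201.4–145); D = 50 Ma → Paleogene (66–23.03).
The largest age is 1164 Ma and the smallest is 50 Ma; their difference is 1114 Myr.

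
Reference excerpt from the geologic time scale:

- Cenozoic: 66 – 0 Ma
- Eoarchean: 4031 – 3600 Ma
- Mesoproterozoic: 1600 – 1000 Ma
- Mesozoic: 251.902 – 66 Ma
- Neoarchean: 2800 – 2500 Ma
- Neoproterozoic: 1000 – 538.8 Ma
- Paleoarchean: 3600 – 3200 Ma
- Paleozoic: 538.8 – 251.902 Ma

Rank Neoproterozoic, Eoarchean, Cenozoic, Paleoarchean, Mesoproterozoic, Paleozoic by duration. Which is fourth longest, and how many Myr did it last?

Start − end for each: Neoproterozoic 1000 − 538.8 = 461.2; Eoarchean 4031 − 3600 = 431; Cenozoic 66 − 0 = 66; Paleoarchean 3600 − 3200 = 400; Mesoproterozoic 1600 − 1000 = 600; Paleozoic 538.8 − 251.902 = 286.898.
Ranking these from longest: Mesoproterozoic > Neoproterozoic > Eoarchean > Paleoarchean > Paleozoic > Cenozoic.
Position 4 in that ranking is Paleoarchean, which lasted 400 Myr.

Paleoarchean, 400 million years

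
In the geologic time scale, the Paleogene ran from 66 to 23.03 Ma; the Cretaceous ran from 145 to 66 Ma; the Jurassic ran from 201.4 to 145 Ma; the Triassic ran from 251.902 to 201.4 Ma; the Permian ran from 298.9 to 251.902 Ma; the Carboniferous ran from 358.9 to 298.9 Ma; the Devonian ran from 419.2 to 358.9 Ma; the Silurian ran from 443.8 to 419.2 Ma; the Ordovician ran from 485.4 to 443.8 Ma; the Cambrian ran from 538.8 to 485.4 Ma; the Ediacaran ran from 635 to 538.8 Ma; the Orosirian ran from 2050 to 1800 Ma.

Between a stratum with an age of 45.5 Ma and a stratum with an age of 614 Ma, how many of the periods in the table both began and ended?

9

614 Ma sits inside the Ediacaran (635–538.8) and 45.5 Ma inside the Paleogene (66–23.03); neither of those is wholly between the two dates.
The listed periods lying completely between them are Cambrian, Ordovician, Silurian, Devonian, Carboniferous, Permian, Triassic, Jurassic, Cretaceous — 9 in all.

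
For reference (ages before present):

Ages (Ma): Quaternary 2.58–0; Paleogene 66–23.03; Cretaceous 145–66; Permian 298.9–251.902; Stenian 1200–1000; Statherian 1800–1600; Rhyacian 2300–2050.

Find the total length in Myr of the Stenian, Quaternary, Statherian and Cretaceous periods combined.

Each duration: Stenian = 200; Quaternary = 2.58; Statherian = 200; Cretaceous = 79.
Sum: 200 + 2.58 + 200 + 79 = 481.58 Myr.

481.58 million years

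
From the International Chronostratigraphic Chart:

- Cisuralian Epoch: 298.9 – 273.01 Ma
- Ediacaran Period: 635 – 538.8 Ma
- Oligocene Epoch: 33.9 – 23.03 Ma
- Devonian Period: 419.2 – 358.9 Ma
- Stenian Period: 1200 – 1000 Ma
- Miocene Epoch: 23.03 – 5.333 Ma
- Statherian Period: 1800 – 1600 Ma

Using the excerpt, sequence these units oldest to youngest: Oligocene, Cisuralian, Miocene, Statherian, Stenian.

Statherian, then Stenian, then Cisuralian, then Oligocene, then Miocene

The oldest of these is Statherian (starts 1800 Ma) and the youngest is Miocene (ends 5.333 Ma).
In between, by decreasing start age: Stenian (1200), Cisuralian (298.9), Oligocene (33.9).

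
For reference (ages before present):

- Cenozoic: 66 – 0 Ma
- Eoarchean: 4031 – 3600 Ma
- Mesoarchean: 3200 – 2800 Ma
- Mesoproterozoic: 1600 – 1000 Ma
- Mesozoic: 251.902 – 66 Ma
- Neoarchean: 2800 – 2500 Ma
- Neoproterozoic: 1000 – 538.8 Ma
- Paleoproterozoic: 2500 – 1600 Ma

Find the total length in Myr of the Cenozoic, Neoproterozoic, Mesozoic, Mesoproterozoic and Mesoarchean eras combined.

1713.102 million years

Duration is start − end for each: (66 − 0) + (1000 − 538.8) + (251.902 − 66) + (1600 − 1000) + (3200 − 2800).
That is 66 + 461.2 + 185.902 + 600 + 400, which totals 1713.102 million years.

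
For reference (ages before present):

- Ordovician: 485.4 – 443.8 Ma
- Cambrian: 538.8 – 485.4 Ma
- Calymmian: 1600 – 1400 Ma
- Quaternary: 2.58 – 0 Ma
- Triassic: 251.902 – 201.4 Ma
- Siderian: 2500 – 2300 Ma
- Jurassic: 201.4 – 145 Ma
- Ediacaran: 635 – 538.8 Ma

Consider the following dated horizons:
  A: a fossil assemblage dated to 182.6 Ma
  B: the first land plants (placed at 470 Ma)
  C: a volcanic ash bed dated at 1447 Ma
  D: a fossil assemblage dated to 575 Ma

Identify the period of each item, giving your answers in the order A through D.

Match each age against the start–end ranges in the excerpt: A = 182.6 Ma → Jurassic (201.4–145); B = 470 Ma → Ordovician (485.4–443.8); C = 1447 Ma → Calymmian (1600–1400); D = 575 Ma → Ediacaran (635–538.8).

A — Jurassic; B — Ordovician; C — Calymmian; D — Ediacaran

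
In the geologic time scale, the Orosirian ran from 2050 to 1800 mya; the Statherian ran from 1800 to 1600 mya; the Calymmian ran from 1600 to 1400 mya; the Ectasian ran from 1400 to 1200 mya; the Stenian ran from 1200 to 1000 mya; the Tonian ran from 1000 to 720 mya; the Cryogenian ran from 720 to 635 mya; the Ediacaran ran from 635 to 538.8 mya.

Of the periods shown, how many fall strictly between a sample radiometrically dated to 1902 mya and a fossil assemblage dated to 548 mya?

The older date is 1902 Ma and the younger is 548 Ma.
Periods with start < 1902 and end > 548 Ma: Statherian (1800–1600), Calymmian (1600–1400), Ectasian (1400–1200), Stenian (1200–1000), Tonian (1000–720), Cryogenian (720–635).
That is 6 complete periods.

6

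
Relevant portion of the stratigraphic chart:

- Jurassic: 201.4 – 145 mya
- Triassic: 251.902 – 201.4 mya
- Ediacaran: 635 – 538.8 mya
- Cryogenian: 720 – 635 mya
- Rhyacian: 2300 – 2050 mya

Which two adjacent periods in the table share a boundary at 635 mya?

The Cryogenian ends at 635 mya and the Ediacaran begins at 635 mya, so they share that boundary.

Cryogenian and Ediacaran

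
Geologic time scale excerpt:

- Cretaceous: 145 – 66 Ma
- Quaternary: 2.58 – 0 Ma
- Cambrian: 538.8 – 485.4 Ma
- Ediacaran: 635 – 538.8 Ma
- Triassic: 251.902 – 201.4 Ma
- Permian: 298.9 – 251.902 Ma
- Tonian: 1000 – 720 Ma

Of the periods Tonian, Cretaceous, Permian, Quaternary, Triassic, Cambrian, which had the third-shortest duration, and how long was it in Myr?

Durations: Tonian 280; Cretaceous 79; Permian 46.998; Quaternary 2.58; Triassic 50.502; Cambrian 53.4 Myr.
Sorted shortest-first: Quaternary (2.58), Permian (46.998), Triassic (50.502), Cambrian (53.4), Cretaceous (79), Tonian (280).
The third shortest is Triassic at 50.502 Myr.

Triassic, 50.502 million years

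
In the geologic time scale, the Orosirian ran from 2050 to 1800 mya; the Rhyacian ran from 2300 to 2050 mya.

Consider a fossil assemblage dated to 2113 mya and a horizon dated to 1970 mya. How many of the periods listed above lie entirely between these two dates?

The older date is 2113 Ma and the younger is 1970 Ma.
No period both begins after 2113 Ma and ends before 1970 Ma, so the count is 0.

0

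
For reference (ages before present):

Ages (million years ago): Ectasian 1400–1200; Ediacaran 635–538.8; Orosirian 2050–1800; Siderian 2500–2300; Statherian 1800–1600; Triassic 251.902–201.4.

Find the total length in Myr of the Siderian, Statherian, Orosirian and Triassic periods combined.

Duration is start − end for each: (2500 − 2300) + (1800 − 1600) + (2050 − 1800) + (251.902 − 201.4).
That is 200 + 200 + 250 + 50.502, which totals 700.502 million years.

700.502 million years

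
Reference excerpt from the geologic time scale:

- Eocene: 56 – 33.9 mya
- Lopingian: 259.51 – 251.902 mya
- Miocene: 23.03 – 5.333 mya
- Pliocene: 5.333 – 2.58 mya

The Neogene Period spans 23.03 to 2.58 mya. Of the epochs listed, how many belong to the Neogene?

2

Epochs inside 23.03–2.58 Ma: Miocene, Pliocene — 2 in total.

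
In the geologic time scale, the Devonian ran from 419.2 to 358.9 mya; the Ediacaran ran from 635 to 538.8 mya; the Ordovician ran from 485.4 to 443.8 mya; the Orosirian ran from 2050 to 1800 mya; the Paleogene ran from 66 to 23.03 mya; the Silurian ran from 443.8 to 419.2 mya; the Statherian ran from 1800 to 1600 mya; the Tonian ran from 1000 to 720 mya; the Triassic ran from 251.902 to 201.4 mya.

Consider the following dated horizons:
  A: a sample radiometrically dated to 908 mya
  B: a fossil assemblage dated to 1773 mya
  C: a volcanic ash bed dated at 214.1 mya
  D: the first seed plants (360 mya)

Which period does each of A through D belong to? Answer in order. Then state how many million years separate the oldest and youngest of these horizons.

A — Tonian; B — Statherian; C — Triassic; D — Devonian; span 1558.9 million years

A: 908 Ma lies in 1000–720 Ma, so Tonian.
B: 1773 Ma lies in 1800–1600 Ma, so Statherian.
C: 214.1 Ma lies in 251.902–201.4 Ma, so Triassic.
D: 360 Ma lies in 419.2–358.9 Ma, so Devonian.
Oldest = 1773 Ma, youngest = 214.1 Ma → span 1558.9 Myr.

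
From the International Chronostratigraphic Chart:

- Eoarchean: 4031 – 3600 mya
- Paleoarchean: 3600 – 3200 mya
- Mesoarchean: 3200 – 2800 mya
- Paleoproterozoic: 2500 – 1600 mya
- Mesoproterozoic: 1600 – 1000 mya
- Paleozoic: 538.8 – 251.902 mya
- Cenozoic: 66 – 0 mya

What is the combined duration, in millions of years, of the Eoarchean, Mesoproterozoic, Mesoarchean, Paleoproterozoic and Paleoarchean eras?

Each duration: Eoarchean = 431; Mesoproterozoic = 600; Mesoarchean = 400; Paleoproterozoic = 900; Paleoarchean = 400.
Sum: 431 + 600 + 400 + 900 + 400 = 2731 Myr.

2731 million years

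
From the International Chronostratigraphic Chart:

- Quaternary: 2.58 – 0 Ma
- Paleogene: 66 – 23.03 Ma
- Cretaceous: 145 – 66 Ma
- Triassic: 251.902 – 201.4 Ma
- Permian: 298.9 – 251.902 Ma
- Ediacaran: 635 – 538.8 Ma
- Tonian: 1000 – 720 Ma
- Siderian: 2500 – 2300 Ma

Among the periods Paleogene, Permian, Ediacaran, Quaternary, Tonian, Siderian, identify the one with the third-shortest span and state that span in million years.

Durations: Paleogene 42.97; Permian 46.998; Ediacaran 96.2; Quaternary 2.58; Tonian 280; Siderian 200 Myr.
Sorted shortest-first: Quaternary (2.58), Paleogene (42.97), Permian (46.998), Ediacaran (96.2), Siderian (200), Tonian (280).
The third shortest is Permian at 46.998 Myr.

Permian, 46.998 million years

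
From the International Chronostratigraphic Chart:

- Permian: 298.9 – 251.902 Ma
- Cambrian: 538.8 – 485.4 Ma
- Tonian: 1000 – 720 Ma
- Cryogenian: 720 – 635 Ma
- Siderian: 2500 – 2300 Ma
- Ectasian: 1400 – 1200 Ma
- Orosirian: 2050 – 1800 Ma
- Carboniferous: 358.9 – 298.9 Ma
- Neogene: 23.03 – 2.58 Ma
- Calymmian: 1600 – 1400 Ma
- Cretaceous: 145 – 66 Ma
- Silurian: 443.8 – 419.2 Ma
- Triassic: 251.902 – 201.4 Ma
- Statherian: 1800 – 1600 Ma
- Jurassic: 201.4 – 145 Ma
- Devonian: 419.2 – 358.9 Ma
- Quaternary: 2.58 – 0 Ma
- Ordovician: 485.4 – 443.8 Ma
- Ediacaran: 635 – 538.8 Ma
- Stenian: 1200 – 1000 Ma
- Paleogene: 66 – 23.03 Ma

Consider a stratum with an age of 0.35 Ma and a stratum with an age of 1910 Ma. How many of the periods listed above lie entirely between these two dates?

The older date is 1910 Ma and the younger is 0.35 Ma.
Periods with start < 1910 and end > 0.35 Ma: Statherian (1800–1600), Calymmian (1600–1400), Ectasian (1400–1200), Stenian (1200–1000), Tonian (1000–720), Cryogenian (720–635), Ediacaran (635–538.8), Cambrian (538.8–485.4), Ordovician (485.4–443.8), Silurian (443.8–419.2), Devonian (419.2–358.9), Carboniferous (358.9–298.9), Permian (298.9–251.902), Triassic (251.902–201.4), Jurassic (201.4–145), Cretaceous (145–66), Paleogene (66–23.03), Neogene (23.03–2.58).
That is 18 complete periods.

18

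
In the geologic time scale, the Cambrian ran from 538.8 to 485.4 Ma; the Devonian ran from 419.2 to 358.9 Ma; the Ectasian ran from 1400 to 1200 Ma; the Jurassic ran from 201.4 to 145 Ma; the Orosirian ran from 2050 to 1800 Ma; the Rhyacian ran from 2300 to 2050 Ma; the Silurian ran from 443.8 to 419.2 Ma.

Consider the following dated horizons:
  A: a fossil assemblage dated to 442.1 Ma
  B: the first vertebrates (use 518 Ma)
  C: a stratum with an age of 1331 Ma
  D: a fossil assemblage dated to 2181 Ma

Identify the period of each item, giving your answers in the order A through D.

A — Silurian; B — Cambrian; C — Ectasian; D — Rhyacian

Match each age against the start–end ranges in the excerpt: A = 442.1 Ma → Silurian (443.8–419.2); B = 518 Ma → Cambrian (538.8–485.4); C = 1331 Ma → Ectasian (1400–1200); D = 2181 Ma → Rhyacian (2300–2050).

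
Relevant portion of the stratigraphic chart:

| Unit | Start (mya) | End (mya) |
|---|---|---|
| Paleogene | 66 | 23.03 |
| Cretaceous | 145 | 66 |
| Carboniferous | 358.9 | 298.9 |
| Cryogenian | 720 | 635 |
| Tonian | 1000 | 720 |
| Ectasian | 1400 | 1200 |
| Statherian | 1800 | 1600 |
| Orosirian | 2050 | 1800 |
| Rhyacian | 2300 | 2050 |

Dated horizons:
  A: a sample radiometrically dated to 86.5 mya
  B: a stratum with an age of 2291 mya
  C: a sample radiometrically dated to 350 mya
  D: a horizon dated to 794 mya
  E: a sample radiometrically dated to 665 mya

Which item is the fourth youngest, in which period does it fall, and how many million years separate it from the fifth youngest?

D, in the Tonian; 1497 million years to B

Sorted youngest-first by Ma: A (86.5), C (350), E (665), D (794), B (2291).
The fourth youngest is D at 794 Ma, which lies in 1000–720 Ma: the Tonian.
The fifth youngest is B at 2291 Ma; separation = |794 − 2291| = 1497 Myr.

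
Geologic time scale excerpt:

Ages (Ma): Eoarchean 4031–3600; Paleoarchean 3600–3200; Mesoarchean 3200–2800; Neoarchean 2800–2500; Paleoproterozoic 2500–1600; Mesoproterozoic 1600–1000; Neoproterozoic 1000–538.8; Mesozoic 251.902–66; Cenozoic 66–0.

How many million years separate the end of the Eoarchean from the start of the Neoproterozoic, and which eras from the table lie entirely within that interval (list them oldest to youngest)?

The Eoarchean closes at 3600 Ma and the Neoproterozoic opens at 1000 Ma, so the interval is 3600 − 1000 = 2600 Myr.
An era fits inside if it starts at or after 3600 Ma and ends at or before 1000 Ma; oldest first that gives Paleoarchean, Mesoarchean, Neoarchean, Paleoproterozoic, Mesoproterozoic.

2600 million years; Paleoarchean, Mesoarchean, Neoarchean, Paleoproterozoic, Mesoproterozoic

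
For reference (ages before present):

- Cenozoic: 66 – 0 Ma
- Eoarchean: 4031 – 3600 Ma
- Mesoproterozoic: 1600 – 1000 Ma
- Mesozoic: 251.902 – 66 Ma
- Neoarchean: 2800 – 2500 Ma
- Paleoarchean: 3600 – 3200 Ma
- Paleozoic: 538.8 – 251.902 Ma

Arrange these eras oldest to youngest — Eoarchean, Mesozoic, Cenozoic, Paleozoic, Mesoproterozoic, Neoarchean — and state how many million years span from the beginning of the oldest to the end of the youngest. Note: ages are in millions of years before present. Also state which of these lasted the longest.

Eoarchean → Neoarchean → Mesoproterozoic → Paleozoic → Mesozoic → Cenozoic; total span 4031 Myr; longest is Mesoproterozoic

From the excerpt: Eoarchean 4031–3600; Mesozoic 251.902–66; Cenozoic 66–0; Paleozoic 538.8–251.902; Mesoproterozoic 1600–1000; Neoarchean 2800–2500 (Ma).
Larger Ma is earlier, so the oldest is Eoarchean and the youngest is Cenozoic; oldest to youngest: Eoarchean, Neoarchean, Mesoproterozoic, Paleozoic, Mesozoic, Cenozoic.
Oldest start 4031 minus youngest end 0 gives 4031 Myr overall.
Individual lengths (start − end): Mesoproterozoic 600; Eoarchean 431; Paleozoic 286.898; Mesozoic 185.902; Neoarchean 300; Cenozoic 66. The largest is Mesoproterozoic at 600 Myr.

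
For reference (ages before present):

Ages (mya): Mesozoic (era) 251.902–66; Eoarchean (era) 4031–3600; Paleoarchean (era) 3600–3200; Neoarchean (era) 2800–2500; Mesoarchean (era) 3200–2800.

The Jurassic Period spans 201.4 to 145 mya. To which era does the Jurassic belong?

The Jurassic (201.4–145 Ma) lies entirely within 251.902–66 Ma, the Mesozoic Era.

Mesozoic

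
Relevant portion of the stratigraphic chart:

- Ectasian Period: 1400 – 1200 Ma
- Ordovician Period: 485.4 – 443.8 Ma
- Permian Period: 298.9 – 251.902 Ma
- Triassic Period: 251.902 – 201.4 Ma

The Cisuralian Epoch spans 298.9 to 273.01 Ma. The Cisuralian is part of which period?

Permian

The Cisuralian (298.9–273.01 Ma) lies entirely within 298.9–251.902 Ma, the Permian Period.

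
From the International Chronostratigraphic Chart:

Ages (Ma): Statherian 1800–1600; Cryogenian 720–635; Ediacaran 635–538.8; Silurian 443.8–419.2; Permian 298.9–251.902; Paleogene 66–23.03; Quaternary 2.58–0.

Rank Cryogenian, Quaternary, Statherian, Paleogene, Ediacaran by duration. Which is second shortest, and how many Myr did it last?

Paleogene, 42.97 million years

Start − end for each: Cryogenian 720 − 635 = 85; Quaternary 2.58 − 0 = 2.58; Statherian 1800 − 1600 = 200; Paleogene 66 − 23.03 = 42.97; Ediacaran 635 − 538.8 = 96.2.
Ranking these from shortest: Quaternary < Paleogene < Cryogenian < Ediacaran < Statherian.
Position 2 in that ranking is Paleogene, which lasted 42.97 Myr.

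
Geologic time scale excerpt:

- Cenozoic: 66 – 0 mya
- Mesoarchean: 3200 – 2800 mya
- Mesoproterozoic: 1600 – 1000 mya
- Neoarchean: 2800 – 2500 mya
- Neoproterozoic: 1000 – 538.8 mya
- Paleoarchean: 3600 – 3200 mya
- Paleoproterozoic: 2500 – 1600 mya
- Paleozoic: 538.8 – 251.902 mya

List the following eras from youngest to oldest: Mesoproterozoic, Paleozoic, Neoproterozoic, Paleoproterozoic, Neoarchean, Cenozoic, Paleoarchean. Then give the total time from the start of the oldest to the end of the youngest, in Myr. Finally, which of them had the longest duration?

Cenozoic, Paleozoic, Neoproterozoic, Mesoproterozoic, Paleoproterozoic, Neoarchean, Paleoarchean; total span 3600 Myr; longest is Paleoproterozoic

From the excerpt: Mesoproterozoic 1600–1000; Paleozoic 538.8–251.902; Neoproterozoic 1000–538.8; Paleoproterozoic 2500–1600; Neoarchean 2800–2500; Cenozoic 66–0; Paleoarchean 3600–3200 (Ma).
Larger Ma is earlier, so the oldest is Paleoarchean and the youngest is Cenozoic; youngest to oldest: Cenozoic, Paleozoic, Neoproterozoic, Mesoproterozoic, Paleoproterozoic, Neoarchean, Paleoarchean.
Oldest start 3600 minus youngest end 0 gives 3600 Myr overall.
Individual lengths (start − end): Paleozoic 286.898; Mesoproterozoic 600; Neoproterozoic 461.2; Paleoproterozoic 900; Cenozoic 66; Neoarchean 300; Paleoarchean 400. The largest is Paleoproterozoic at 900 Myr.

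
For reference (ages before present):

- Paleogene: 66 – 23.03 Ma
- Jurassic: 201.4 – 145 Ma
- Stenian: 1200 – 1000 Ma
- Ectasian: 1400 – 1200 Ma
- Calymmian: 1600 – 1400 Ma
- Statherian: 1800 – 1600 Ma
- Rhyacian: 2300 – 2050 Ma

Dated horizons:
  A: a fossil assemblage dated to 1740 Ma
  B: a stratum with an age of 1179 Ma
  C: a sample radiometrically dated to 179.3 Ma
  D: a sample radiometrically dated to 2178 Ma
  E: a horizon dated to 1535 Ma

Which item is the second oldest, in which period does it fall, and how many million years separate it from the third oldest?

A, in the Statherian; 205 million years to E

Sorted oldest-first by Ma: D (2178), A (1740), E (1535), B (1179), C (179.3).
The second oldest is A at 1740 Ma, which lies in 1800–1600 Ma: the Statherian.
The third oldest is E at 1535 Ma; separation = |1740 − 1535| = 205 Myr.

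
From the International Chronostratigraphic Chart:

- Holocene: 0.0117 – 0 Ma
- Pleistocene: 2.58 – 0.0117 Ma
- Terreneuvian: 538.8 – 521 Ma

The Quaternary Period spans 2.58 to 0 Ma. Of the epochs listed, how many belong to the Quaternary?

Epochs inside 2.58–0 Ma: Pleistocene, Holocene — 2 in total.

2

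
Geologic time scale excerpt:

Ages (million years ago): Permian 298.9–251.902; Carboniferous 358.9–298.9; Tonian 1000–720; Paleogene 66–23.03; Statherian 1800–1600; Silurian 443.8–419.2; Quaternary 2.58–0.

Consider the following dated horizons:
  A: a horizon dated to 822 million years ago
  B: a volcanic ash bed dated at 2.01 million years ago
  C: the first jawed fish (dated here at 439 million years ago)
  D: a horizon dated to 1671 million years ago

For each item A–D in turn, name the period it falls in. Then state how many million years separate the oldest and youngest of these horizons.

A: 822 Ma lies in 1000–720 Ma, so Tonian.
B: 2.01 Ma lies in 2.58–0 Ma, so Quaternary.
C: 439 Ma lies in 443.8–419.2 Ma, so Silurian.
D: 1671 Ma lies in 1800–1600 Ma, so Statherian.
Oldest = 1671 Ma, youngest = 2.01 Ma → span 1668.99 Myr.

A — Tonian; B — Quaternary; C — Silurian; D — Statherian; span 1668.99 million years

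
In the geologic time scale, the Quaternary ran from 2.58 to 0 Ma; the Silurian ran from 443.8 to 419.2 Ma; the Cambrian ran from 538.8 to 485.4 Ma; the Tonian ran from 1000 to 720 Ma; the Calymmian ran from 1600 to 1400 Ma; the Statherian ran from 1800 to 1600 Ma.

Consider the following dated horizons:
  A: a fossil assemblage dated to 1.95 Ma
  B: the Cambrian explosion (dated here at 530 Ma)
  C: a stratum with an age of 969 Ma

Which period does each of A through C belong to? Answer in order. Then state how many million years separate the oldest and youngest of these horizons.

A — Quaternary; B — Cambrian; C — Tonian; span 967.05 million years

A: 1.95 Ma lies in 2.58–0 Ma, so Quaternary.
B: 530 Ma lies in 538.8–485.4 Ma, so Cambrian.
C: 969 Ma lies in 1000–720 Ma, so Tonian.
Oldest = 969 Ma, youngest = 1.95 Ma → span 967.05 Myr.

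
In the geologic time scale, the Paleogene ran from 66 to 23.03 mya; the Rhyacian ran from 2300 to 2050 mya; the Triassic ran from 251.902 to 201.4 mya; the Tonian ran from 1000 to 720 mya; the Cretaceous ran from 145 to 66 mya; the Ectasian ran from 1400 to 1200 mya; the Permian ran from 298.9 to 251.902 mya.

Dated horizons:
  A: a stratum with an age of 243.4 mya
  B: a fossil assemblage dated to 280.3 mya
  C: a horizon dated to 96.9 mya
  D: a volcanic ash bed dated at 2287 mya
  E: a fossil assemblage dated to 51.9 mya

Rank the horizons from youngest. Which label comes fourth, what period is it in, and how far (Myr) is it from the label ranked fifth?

Sorted youngest-first by Ma: E (51.9), C (96.9), A (243.4), B (280.3), D (2287).
The fourth youngest is B at 280.3 Ma, which lies in 298.9–251.902 Ma: the Permian.
The fifth youngest is D at 2287 Ma; separation = |280.3 − 2287| = 2006.7 Myr.

B, in the Permian; 2006.7 million years to D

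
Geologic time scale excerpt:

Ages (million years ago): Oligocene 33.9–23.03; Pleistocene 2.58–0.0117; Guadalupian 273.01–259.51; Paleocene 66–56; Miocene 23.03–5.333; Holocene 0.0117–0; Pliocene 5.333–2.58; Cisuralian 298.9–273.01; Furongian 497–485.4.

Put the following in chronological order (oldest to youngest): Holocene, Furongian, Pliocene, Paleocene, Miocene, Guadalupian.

Furongian, Guadalupian, Paleocene, Miocene, Pliocene, Holocene

Sorting by start age (descending Ma, since larger Ma = older): Furongian start 497, Guadalupian start 273.01, Paleocene start 66, Miocene start 23.03, Pliocene start 5.333, Holocene start 0.0117.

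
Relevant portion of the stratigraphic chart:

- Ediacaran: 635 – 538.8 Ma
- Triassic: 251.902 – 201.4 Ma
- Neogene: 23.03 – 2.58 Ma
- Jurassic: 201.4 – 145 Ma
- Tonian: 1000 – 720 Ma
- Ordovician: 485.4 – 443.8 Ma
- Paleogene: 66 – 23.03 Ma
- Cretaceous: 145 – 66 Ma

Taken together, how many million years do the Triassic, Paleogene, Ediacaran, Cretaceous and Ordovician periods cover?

310.272 million years

Duration is start − end for each: (251.902 − 201.4) + (66 − 23.03) + (635 − 538.8) + (145 − 66) + (485.4 − 443.8).
That is 50.502 + 42.97 + 96.2 + 79 + 41.6, which totals 310.272 million years.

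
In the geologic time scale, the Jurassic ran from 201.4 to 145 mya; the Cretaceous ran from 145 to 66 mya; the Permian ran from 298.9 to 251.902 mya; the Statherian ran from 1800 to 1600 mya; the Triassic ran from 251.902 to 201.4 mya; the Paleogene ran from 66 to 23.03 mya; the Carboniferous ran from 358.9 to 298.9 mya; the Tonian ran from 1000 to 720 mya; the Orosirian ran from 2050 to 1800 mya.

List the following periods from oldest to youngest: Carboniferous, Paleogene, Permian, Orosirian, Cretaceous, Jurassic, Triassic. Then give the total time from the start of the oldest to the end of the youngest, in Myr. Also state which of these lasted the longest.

Orosirian, Carboniferous, Permian, Triassic, Jurassic, Cretaceous, Paleogene; total span 2026.97 Myr; longest is Orosirian

From the excerpt: Carboniferous 358.9–298.9; Paleogene 66–23.03; Permian 298.9–251.902; Orosirian 2050–1800; Cretaceous 145–66; Jurassic 201.4–145; Triassic 251.902–201.4 (Ma).
Larger Ma is earlier, so the oldest is Orosirian and the youngest is Paleogene; oldest to youngest: Orosirian, Carboniferous, Permian, Triassic, Jurassic, Cretaceous, Paleogene.
Oldest start 2050 minus youngest end 23.03 gives 2026.97 Myr overall.
Individual lengths (start − end): Paleogene 42.97; Jurassic 56.4; Permian 46.998; Orosirian 250; Carboniferous 60; Cretaceous 79; Triassic 50.502. The largest is Orosirian at 250 Myr.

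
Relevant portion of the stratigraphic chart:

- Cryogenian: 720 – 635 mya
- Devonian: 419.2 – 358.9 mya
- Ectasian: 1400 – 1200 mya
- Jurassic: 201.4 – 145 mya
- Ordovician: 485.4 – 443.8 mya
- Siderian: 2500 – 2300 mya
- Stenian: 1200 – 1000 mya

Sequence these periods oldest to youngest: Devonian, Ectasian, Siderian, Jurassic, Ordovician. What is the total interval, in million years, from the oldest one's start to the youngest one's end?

Siderian, Ectasian, Ordovician, Devonian, Jurassic; total span 2355 Myr

Start ages (Ma): Siderian 2500, Ectasian 1400, Ordovician 485.4, Devonian 419.2, Jurassic 201.4.
Ordered oldest to youngest: Siderian, Ectasian, Ordovician, Devonian, Jurassic.
Span = 2500 − 145 = 2355 Myr.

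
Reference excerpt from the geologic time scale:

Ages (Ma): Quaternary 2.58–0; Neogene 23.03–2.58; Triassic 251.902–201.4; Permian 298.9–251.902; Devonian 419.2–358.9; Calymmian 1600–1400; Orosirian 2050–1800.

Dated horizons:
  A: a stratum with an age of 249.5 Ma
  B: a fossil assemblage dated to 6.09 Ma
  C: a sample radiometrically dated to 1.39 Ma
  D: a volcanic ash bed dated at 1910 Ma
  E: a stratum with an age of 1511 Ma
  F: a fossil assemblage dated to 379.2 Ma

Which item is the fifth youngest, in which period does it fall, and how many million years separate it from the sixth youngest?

E, in the Calymmian; 399 million years to D

Smaller Ma means younger, so youngest first: C 1.39 < B 6.09 < A 249.5 < F 379.2 < E 1511 < D 1910.
Counting 5 along gives E (1511 Ma); the excerpt puts that inside the Calymmian, 1600–1400 Ma.
Next in line is D (1910 Ma), and 1910 − 1511 = 399 Myr.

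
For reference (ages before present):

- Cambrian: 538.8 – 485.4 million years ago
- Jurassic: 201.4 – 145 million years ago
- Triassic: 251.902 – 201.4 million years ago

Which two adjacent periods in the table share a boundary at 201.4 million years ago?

The Triassic ends at 201.4 million years ago and the Jurassic begins at 201.4 million years ago, so they share that boundary.

Triassic and Jurassic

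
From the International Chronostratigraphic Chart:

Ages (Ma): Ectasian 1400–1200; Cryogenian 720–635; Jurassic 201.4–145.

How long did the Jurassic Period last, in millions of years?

201.4 − 145 = 56.4 million years.

56.4 million years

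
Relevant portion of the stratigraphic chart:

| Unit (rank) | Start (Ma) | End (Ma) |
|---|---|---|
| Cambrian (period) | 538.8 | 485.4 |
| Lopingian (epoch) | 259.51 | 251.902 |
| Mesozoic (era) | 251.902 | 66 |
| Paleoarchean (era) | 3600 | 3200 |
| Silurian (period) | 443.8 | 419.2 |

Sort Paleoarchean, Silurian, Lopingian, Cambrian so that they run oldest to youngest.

Paleoarchean, then Cambrian, then Silurian, then Lopingian

Read off each span (Ma): Paleoarchean 3600–3200; Silurian 443.8–419.2; Lopingian 259.51–251.902; Cambrian 538.8–485.4.
Larger Ma is older, so oldest→youngest is Paleoarchean, Cambrian, Silurian, Lopingian.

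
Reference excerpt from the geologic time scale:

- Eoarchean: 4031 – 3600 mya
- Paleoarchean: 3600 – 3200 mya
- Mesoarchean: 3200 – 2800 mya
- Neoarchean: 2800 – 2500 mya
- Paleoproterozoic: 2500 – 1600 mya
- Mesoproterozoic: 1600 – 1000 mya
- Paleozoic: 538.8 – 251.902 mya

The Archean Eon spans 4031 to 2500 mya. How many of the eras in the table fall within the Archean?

4

Eras inside 4031–2500 Ma: Eoarchean, Paleoarchean, Mesoarchean, Neoarchean — 4 in total.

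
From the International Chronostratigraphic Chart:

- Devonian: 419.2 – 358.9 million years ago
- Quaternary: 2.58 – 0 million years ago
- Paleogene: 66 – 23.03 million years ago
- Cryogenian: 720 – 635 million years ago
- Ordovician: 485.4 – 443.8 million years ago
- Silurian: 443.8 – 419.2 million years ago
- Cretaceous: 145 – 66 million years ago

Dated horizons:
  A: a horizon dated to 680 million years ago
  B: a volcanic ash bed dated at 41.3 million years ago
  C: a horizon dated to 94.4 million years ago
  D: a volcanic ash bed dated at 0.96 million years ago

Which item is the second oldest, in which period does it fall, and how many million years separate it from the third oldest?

C, in the Cretaceous; 53.1 million years to B

Larger Ma means older, so oldest first: A 680 > C 94.4 > B 41.3 > D 0.96.
Counting 2 along gives C (94.4 Ma); the excerpt puts that inside the Cretaceous, 145–66 Ma.
Next in line is B (41.3 Ma), and 94.4 − 41.3 = 53.1 Myr.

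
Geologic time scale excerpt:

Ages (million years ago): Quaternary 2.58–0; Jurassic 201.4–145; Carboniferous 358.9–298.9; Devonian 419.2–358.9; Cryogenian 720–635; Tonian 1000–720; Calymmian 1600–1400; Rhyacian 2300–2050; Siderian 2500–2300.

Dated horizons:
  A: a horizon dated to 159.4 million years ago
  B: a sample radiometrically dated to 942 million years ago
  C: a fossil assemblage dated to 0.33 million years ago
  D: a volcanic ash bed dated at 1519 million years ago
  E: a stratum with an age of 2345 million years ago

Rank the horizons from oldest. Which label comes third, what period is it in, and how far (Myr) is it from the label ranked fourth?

Larger Ma means older, so oldest first: E 2345 > D 1519 > B 942 > A 159.4 > C 0.33.
Counting 3 along gives B (942 Ma); the excerpt puts that inside the Tonian, 1000–720 Ma.
Next in line is A (159.4 Ma), and 942 − 159.4 = 782.6 Myr.

B, in the Tonian; 782.6 million years to A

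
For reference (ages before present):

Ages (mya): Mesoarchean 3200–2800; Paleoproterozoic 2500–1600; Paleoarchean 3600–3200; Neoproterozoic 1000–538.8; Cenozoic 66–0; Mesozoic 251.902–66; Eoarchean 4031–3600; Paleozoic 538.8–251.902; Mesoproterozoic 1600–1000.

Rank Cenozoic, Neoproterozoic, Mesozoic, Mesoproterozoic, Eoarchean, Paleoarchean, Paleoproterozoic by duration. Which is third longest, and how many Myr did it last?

Neoproterozoic, 461.2 million years

Durations: Cenozoic 66; Neoproterozoic 461.2; Mesozoic 185.902; Mesoproterozoic 600; Eoarchean 431; Paleoarchean 400; Paleoproterozoic 900 Myr.
Sorted longest-first: Paleoproterozoic (900), Mesoproterozoic (600), Neoproterozoic (461.2), Eoarchean (431), Paleoarchean (400), Mesozoic (185.902), Cenozoic (66).
The third longest is Neoproterozoic at 461.2 Myr.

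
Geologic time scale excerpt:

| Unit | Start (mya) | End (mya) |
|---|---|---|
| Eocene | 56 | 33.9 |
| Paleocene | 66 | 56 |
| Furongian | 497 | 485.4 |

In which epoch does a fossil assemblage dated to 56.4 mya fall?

Paleocene

56.4 Ma lies between 66 and 56 Ma, so it falls in the Paleocene.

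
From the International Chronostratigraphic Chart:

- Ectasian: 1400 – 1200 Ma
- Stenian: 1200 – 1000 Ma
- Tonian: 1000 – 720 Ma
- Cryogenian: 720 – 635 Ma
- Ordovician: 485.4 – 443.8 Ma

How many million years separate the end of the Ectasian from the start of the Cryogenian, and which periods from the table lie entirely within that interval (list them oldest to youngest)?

480 million years; Stenian, Tonian

End of Ectasian = 1200 Ma; start of Cryogenian = 720 Ma.
Gap = 1200 − 720 = 480 Myr.
Periods wholly inside 1200–720 Ma: Stenian (1200–1000), Tonian (1000–720).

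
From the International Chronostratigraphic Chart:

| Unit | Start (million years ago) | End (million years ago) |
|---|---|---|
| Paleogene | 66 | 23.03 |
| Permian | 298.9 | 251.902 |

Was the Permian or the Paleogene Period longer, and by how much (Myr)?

Permian, by 4.028 million years

Permian: 298.9 − 251.902 = 46.998 Myr.
Paleogene: 66 − 23.03 = 42.97 Myr.
Difference: 46.998 − 42.97 = 4.028 Myr, so the Permian was longer.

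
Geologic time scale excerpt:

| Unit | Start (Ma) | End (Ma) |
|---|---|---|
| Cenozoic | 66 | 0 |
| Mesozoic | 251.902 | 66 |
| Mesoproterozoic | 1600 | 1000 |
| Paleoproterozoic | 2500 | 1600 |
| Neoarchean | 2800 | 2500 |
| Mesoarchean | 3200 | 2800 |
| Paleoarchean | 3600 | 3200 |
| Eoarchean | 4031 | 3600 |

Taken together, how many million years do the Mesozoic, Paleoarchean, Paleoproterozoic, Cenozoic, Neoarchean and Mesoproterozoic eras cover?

2451.902 million years

Each duration: Mesozoic = 185.902; Paleoarchean = 400; Paleoproterozoic = 900; Cenozoic = 66; Neoarchean = 300; Mesoproterozoic = 600.
Sum: 185.902 + 400 + 900 + 66 + 300 + 600 = 2451.902 Myr.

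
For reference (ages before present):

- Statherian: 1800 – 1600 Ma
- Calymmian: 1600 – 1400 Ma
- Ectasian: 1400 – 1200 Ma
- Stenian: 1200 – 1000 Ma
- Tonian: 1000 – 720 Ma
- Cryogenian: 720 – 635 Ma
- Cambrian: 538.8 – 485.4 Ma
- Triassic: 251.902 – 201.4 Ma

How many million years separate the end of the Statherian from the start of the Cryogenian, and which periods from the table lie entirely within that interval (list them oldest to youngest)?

End of Statherian = 1600 Ma; start of Cryogenian = 720 Ma.
Gap = 1600 − 720 = 880 Myr.
Periods wholly inside 1600–720 Ma: Calymmian (1600–1400), Ectasian (1400–1200), Stenian (1200–1000), Tonian (1000–720).

880 million years; Calymmian, Ectasian, Stenian, Tonian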